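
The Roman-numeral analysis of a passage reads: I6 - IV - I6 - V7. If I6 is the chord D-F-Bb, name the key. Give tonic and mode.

The anchor chord is a major triad on Bb, labeled I6.
If Bb is scale degree 1 and the mode makes that degree carry a major triad, the tonic is Bb and the mode is major.

Bb major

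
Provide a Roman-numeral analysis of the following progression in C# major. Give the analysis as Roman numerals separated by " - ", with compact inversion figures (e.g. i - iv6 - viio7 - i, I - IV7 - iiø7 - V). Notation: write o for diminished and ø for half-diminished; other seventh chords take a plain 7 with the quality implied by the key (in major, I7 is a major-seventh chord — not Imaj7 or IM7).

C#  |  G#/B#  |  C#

I - V6 - I

C#: major triad on C# = scale degree 1 → I.
G#/B# has root G#, degree 5 in C# major, so V6.
C#: root C# is the tonic; major triad there is I.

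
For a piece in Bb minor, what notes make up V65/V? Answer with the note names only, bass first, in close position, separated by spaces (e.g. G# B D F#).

V65/V is a secondary dominant — the dominant seventh of V. V in Bb minor is F, so the applied chord's root is C, a perfect fifth above.
Building a dominant seventh chord on C gives C-E-G-Bb.
With the 65 figure the chord is in first inversion; from the bass E upward in close position it reads E-G-Bb-C.

E G Bb C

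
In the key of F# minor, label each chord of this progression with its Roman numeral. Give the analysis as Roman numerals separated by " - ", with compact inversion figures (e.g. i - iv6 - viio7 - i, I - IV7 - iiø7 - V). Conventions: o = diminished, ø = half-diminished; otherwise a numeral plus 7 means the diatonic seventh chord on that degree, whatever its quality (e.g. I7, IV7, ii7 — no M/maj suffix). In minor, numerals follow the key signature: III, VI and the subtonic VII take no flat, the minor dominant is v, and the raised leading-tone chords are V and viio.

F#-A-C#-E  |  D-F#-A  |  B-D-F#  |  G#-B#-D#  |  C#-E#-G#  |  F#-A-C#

i7 - VI - iv - V/V - V - i

F#-A-C#-E has root F#, degree 1 in F# minor, so i7.
D-F#-A has root D, degree 6 in F# minor, so VI.
B-D-F# has root B, degree 4 in F# minor, so iv.
G#-B#-D#: chromatic; G# is V of V, so V/V.
C#-E#-G#: root C# is the dominant; major triad there is V.
F#-A-C#: minor triad on F# = scale degree 1 → i.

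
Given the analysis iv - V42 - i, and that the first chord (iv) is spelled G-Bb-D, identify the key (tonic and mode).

D minor

The chord Gm is a minor triad rooted on G; its label is iv.
iv on G implies G is the subdominant; that puts the tonic at D, and the lowercase numeral fits minor mode.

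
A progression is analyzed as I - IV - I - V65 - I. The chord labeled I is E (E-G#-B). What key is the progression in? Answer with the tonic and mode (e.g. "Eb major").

E major

The chord E is a major triad rooted on E; its label is I.
If E is scale degree 1 and the mode makes that degree carry a major triad, the tonic is E and the mode is major.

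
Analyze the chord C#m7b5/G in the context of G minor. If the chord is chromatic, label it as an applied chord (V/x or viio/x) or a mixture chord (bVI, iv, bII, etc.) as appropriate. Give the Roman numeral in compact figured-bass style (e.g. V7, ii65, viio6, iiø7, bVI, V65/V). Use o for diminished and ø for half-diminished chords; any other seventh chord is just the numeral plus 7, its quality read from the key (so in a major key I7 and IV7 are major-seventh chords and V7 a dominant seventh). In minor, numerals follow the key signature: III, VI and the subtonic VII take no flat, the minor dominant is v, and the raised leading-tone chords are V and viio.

viiø43/V

Stacked in thirds the chord is C#-E-G-B: a half-diminished seventh chord on C#.
C# sits a half step below D (V in G minor); a diminished chord there is the applied leading-tone chord of V.
With G in the bass the chord is in second inversion, so the figured bass is 43.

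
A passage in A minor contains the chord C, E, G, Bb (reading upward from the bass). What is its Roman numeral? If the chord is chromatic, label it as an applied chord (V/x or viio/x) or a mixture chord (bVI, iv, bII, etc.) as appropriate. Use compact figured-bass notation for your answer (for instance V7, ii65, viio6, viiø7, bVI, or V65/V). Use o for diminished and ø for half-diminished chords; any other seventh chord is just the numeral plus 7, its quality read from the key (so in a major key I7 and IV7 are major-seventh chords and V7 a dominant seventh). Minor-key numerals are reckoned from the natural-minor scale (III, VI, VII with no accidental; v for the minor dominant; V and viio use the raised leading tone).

Stacked in thirds the chord is C-E-G-Bb: a dominant seventh chord on C.
C is not a diatonic chord root with this quality in A minor, but it lies a perfect fifth above F (VI), so the chord functions as an applied dominant of VI.

V7/VI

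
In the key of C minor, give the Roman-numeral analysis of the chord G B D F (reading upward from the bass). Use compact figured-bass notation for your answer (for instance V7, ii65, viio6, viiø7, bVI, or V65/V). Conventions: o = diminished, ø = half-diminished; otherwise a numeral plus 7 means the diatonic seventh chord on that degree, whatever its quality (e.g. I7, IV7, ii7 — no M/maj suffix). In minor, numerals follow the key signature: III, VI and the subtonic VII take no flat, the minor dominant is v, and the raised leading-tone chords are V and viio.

V7

Stacked in thirds the chord is G-B-D-F: a dominant seventh chord on G.
G is scale degree 5 in C minor, and a dominant seventh chord on that degree is written V7.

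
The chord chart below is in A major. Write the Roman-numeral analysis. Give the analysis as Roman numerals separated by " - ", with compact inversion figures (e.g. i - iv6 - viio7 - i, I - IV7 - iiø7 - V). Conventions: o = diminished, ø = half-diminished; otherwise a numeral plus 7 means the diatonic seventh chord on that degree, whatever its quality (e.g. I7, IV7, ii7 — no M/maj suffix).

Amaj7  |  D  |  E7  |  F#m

Amaj7 has root A, degree 1 in A major, so I7.
D: root D is the subdominant; major triad there is IV.
E7: root E is the dominant; dominant seventh chord there is V7.
F#m has root F#, degree 6 in A major, so vi.

I7 - IV - V7 - vi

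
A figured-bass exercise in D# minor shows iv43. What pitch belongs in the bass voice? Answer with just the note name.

iv in D# minor has root G#; the chord is G#-B-D#-F#.
The figure 43 means second inversion — the fifth is in the bass.

D#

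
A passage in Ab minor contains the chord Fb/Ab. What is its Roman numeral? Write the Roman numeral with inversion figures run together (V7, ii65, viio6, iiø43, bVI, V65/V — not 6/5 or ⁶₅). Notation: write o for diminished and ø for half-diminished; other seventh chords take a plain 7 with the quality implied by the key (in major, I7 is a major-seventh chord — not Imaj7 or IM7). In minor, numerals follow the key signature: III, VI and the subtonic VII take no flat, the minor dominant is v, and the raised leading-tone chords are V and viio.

VI6

The pitches Fb-Ab-Cb form a major triad rooted on Fb.
In Ab minor, Fb is the submediant; the diatonic major triad there is VI.
With Ab in the bass the chord is in first inversion, so the figured bass is 6.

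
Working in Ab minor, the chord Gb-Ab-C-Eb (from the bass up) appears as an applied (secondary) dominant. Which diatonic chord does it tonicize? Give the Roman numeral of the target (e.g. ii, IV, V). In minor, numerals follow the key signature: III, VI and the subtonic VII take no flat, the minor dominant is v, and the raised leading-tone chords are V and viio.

The chord is a dominant seventh chord on Ab.
A dominant resolves down a perfect fifth: Ab → Db. In Ab minor, Db is scale degree 4, i.e. iv.

iv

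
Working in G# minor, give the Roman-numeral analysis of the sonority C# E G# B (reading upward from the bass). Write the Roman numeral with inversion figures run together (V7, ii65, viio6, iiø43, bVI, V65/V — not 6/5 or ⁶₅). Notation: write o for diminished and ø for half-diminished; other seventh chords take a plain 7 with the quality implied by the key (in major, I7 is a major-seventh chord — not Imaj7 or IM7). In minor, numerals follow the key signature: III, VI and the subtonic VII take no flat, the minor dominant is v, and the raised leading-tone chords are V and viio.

Stacked in thirds the chord is C#-E-G#-B: a minor seventh chord on C#.
In G# minor, C# is the subdominant; the diatonic minor seventh chord there is iv7.

iv7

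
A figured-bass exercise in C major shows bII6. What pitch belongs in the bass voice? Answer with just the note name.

F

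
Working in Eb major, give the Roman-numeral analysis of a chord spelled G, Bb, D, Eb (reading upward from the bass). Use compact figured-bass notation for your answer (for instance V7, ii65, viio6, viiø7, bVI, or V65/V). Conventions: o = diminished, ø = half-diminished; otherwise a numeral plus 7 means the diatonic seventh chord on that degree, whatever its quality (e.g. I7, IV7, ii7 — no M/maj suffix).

I65

Stacked in thirds the chord is Eb-G-Bb-D: a major seventh chord on Eb.
In Eb major, Eb is the tonic; the diatonic major seventh chord there is I7.
With G in the bass the chord is in first inversion, so the figured bass is 65.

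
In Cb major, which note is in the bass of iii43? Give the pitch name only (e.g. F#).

Bb

iii in Cb major has root Eb; the chord is Eb-Gb-Bb-Db.
The figure 43 means second inversion — the fifth is in the bass.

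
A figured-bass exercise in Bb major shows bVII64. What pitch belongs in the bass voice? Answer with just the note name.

bVII in Bb major has root Ab; the chord is Ab-C-Eb.
The figure 64 means second inversion — the fifth is in the bass.

Eb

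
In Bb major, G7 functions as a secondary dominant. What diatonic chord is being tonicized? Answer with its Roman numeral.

ii

The chord is a dominant seventh chord on G.
A dominant resolves down a perfect fifth: G → C. In Bb major, C is scale degree 2, i.e. ii.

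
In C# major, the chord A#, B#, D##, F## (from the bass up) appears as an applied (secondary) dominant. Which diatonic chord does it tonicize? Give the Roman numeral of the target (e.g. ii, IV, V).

iii

The chord is a dominant seventh chord on B#.
A dominant resolves down a perfect fifth: B# → E#. In C# major, E# is scale degree 3, i.e. iii.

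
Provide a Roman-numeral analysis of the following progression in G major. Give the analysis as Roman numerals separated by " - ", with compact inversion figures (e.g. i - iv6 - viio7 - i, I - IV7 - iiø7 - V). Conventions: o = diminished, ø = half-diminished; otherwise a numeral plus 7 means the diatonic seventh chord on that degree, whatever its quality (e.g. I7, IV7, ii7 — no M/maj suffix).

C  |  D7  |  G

C: root C is the subdominant; major triad there is IV.
D7 has root D, degree 5 in G major, so V7.
G: root G is the tonic; major triad there is I.

IV - V7 - I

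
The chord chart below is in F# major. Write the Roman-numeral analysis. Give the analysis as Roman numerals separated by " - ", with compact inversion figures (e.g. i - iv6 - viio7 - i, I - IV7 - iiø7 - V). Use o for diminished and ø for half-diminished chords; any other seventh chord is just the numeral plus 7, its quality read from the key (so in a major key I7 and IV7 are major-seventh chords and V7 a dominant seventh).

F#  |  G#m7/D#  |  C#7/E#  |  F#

F# has root F#, degree 1 in F# major, so I.
G#m7/D#: root G# is the supertonic; minor seventh chord there is ii43.
C#7/E#: root C# is the dominant; dominant seventh chord there is V65.
F#: major triad on F# = scale degree 1 → I.

I - ii43 - V65 - I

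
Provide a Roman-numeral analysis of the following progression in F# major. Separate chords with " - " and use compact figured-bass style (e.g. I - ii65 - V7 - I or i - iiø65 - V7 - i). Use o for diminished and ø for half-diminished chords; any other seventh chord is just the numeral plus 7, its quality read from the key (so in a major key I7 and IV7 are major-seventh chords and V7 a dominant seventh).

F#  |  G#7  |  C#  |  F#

I - V7/V - V - I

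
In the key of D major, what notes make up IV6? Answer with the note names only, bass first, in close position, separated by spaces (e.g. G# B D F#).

The numeral's case and figure indicate a major triad. In D major its root, the fourth degree, is G.
That chord is spelled G-B-D.
With the 6 figure the chord is in first inversion; from the bass B upward in close position it reads B-D-G.

B D G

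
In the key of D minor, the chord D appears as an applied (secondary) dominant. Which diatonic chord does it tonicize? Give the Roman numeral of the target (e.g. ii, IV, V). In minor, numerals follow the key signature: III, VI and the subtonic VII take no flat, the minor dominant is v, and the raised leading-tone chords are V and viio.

iv

The chord is a major triad on D.
A dominant resolves down a perfect fifth: D → G. In D minor, G is scale degree 4, i.e. iv.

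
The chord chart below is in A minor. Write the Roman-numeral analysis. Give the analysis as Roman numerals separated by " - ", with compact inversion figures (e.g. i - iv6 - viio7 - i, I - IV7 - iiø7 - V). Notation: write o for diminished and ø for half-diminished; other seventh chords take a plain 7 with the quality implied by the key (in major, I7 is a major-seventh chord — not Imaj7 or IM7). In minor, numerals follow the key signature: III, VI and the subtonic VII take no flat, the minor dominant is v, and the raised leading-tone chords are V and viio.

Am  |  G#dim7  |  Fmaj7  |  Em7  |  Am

Am has root A, degree 1 in A minor, so i.
G#dim7: root G# is the leading tone; fully diminished seventh chord there is viio7.
Fmaj7: root F is the submediant; major seventh chord there is VI7.
Em7: root E is the dominant; minor seventh chord there is v7.
Am: minor triad on A = scale degree 1 → i.

i - viio7 - VI7 - v7 - i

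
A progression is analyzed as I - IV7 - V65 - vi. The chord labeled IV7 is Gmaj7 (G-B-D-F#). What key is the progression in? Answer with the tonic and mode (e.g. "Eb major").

IV7 is given as G-B-D-F# — a major seventh chord with root G.
Counting down 3 scale steps from G places the tonic on D; a major seventh chord on degree 4 is diatonic only in major.

D major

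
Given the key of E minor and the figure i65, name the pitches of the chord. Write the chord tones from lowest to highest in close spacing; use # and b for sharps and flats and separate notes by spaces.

G B D E

In E minor, scale degree 1 is E, and the diatonic chord built there is a minor seventh chord.
Stacking thirds from E gives E-G-B-D.
With the 65 figure the chord is in first inversion; from the bass G upward in close position it reads G-B-D-E.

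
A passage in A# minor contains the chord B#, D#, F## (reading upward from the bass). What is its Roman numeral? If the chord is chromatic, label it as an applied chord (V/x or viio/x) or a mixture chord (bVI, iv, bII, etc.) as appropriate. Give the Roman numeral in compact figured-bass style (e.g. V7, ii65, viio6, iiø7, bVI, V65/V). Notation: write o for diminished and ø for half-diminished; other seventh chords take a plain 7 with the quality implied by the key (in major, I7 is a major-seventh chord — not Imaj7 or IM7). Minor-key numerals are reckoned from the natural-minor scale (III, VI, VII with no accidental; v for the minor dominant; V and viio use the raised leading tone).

Stacked in thirds the chord is B#-D#-F##: a minor triad on B#.
B# is the second degree of A# minor. This is the minor supertonic, borrowed from the parallel major (the Dorian ii).

ii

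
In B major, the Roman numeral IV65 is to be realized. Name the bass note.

G#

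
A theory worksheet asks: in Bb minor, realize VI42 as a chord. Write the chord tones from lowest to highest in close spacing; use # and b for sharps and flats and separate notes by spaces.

F Gb Bb Db

In Bb minor, scale degree 6 is Gb, and the diatonic chord built there is a major seventh chord.
Stacking thirds from Gb gives Gb-Bb-Db-F.
With the 42 figure the chord is in third inversion; from the bass F upward in close position it reads F-Gb-Bb-Db.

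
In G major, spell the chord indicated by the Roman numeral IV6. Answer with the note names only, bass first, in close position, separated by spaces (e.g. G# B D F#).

In G major, the subdominant is C, and the diatonic chord built there is a major triad.
That chord is spelled C-E-G.
The figured bass 6 indicates first inversion, placing the third (E) in the bass: E-G-C.

E G C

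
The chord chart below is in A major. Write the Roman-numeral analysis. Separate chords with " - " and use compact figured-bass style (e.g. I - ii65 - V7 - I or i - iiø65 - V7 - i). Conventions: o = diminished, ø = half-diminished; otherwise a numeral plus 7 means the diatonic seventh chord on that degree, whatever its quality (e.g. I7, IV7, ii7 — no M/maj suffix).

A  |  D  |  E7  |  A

I - IV - V7 - I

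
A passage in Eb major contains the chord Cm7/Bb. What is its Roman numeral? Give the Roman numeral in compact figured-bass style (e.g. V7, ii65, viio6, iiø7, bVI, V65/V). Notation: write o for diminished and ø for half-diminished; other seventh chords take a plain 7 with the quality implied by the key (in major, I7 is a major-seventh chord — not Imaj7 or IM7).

Stacked in thirds the chord is C-Eb-G-Bb: a minor seventh chord on C.
C is scale degree 6 in Eb major, and a minor seventh chord on that degree is written vi7.
With Bb in the bass the chord is in third inversion, so the figured bass is 42.

vi42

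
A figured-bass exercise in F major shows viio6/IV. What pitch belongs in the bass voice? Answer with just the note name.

The applied chord viio6/IV is rooted on A: A-C-Eb.
The figure 6 means first inversion — the third is in the bass.

C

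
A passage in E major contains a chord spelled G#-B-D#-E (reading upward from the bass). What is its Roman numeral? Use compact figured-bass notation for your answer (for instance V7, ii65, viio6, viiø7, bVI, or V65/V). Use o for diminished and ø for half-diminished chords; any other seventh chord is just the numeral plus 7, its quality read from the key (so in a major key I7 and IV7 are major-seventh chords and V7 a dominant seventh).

I65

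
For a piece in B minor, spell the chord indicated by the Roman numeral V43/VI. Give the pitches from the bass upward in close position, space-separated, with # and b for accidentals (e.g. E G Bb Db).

A C D F#

The slash means an applied dominant: we want the dominant of VI. In B minor, VI is G major, and its dominant is built on D.
Building a dominant seventh chord on D gives D-F#-A-C.
The figured bass 43 indicates second inversion, placing the fifth (A) in the bass: A-C-D-F#.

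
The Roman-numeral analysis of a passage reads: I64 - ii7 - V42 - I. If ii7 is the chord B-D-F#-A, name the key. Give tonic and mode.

ii7 is given as B-D-F#-A — a minor seventh chord with root B.
ii7 on B implies B is the supertonic; that puts the tonic at A, and the lowercase numeral fits major mode.

A major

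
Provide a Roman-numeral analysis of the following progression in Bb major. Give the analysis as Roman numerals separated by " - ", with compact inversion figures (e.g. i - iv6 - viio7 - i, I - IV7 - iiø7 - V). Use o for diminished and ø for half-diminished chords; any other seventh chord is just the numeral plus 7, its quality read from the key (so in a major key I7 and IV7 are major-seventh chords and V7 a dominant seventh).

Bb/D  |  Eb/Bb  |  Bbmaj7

Bb/D: major triad on Bb = scale degree 1 → I6.
Eb/Bb: major triad on Eb = scale degree 4 → IV64.
Bbmaj7: major seventh chord on Bb = scale degree 1 → I7.

I6 - IV64 - I7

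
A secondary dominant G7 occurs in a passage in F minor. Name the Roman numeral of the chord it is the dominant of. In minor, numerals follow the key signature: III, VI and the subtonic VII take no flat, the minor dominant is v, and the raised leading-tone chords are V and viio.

The chord is a dominant seventh chord on G.
A dominant resolves down a perfect fifth: G → C. In F minor, C is scale degree 5, i.e. V.

V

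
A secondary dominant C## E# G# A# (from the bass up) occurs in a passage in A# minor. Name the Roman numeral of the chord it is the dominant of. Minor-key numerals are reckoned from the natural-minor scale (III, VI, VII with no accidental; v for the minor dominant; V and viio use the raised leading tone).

iv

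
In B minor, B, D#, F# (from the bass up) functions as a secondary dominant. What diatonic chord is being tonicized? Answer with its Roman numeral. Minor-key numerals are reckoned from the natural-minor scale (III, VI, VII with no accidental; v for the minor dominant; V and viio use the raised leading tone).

The chord is a major triad on B.
A dominant resolves down a perfect fifth: B → E. In B minor, E is scale degree 4, i.e. iv.

iv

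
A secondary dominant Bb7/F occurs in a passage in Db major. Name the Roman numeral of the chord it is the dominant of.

ii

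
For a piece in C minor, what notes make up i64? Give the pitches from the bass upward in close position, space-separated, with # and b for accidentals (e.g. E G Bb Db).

G C Eb

The numeral's case and figure indicate a minor triad. In C minor its root, the first degree, is C.
Stacking thirds from C gives C-Eb-G.
With the 64 figure the chord is in second inversion; from the bass G upward in close position it reads G-C-Eb.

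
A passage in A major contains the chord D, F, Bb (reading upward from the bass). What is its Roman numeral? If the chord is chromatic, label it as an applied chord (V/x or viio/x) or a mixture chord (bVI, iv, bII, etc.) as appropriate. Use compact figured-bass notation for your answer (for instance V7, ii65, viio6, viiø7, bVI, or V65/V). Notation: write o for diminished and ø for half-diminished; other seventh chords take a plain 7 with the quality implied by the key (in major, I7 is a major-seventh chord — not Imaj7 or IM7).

Stacked in thirds the chord is Bb-D-F: a major triad on Bb.
Bb is the lowered second degree of A major (diatonic 2 would be B). This is the Neapolitan sixth — a major triad on the lowered second degree, here in its customary first inversion.
With D in the bass the chord is in first inversion, so the figured bass is 6.

bII6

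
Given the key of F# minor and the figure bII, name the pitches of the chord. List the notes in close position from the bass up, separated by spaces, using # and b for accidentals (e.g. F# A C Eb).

bII is the Neapolitan chord — a major triad on the lowered second degree. In F# minor that root is G.
So the chord is G-B-D, a major triad.

G B D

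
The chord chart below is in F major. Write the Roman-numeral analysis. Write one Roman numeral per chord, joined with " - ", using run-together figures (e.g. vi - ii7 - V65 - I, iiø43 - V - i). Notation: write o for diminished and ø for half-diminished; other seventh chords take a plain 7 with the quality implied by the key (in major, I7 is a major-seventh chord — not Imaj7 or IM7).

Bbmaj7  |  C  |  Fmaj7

Bbmaj7: major seventh chord on Bb = scale degree 4 → IV7.
C has root C, degree 5 in F major, so V.
Fmaj7: root F is the tonic; major seventh chord there is I7.

IV7 - V - I7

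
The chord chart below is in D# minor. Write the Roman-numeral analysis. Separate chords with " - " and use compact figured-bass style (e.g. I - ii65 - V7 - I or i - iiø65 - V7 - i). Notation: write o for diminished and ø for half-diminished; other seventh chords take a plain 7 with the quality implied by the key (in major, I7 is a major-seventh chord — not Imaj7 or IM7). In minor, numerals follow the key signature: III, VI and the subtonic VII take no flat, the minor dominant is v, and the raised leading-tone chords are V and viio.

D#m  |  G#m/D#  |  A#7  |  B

D#m: minor triad on D# = scale degree 1 → i.
G#m/D# has root G#, degree 4 in D# minor, so iv64.
A#7: root A# is the dominant; dominant seventh chord there is V7.
B: root B is the submediant; major triad there is VI.

i - iv64 - V7 - VI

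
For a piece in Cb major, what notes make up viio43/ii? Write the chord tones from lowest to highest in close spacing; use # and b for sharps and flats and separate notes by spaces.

Gb Bbb C Eb

viio43/ii is a secondary leading-tone chord. The target ii is Db in Cb major; the applied chord is rooted a semitone below, on C.
Building a fully diminished seventh chord on C gives C-Eb-Gb-Bbb.
With the 43 figure the chord is in second inversion; from the bass Gb upward in close position it reads Gb-Bbb-C-Eb.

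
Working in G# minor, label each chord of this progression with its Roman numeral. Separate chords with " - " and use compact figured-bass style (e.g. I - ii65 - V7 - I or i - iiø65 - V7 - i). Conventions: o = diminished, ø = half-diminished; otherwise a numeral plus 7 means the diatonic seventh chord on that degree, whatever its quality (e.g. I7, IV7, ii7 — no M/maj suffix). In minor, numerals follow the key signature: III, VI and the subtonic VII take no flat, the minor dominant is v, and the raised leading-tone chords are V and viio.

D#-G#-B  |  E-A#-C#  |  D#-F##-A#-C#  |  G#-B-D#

D#-G#-B: minor triad on G# = scale degree 1 → i64.
E-A#-C#: diminished triad on A# = scale degree 2 → iio64.
D#-F##-A#-C#: root D# is the dominant; dominant seventh chord there is V7.
G#-B-D# has root G#, degree 1 in G# minor, so i.

i64 - iio64 - V7 - i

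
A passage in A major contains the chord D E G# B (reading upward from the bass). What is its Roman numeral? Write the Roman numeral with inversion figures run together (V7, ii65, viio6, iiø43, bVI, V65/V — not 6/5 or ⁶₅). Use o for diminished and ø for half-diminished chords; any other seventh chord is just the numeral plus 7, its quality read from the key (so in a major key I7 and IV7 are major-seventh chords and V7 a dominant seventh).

The pitches E-G#-B-D form a dominant seventh chord rooted on E.
In A major, E is the dominant; the diatonic dominant seventh chord there is V7.
With D in the bass the chord is in third inversion, so the figured bass is 42.

V42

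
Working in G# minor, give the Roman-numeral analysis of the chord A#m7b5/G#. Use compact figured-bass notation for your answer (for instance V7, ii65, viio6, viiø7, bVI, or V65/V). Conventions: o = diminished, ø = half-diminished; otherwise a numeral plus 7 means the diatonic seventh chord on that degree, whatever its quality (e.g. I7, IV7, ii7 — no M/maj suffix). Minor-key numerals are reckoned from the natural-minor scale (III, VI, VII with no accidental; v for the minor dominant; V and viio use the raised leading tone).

The pitches A#-C#-E-G# form a half-diminished seventh chord rooted on A#.
In G# minor, A# is the supertonic; the diatonic half-diminished seventh chord there is iiø7.
With G# in the bass the chord is in third inversion, so the figured bass is 42.

iiø42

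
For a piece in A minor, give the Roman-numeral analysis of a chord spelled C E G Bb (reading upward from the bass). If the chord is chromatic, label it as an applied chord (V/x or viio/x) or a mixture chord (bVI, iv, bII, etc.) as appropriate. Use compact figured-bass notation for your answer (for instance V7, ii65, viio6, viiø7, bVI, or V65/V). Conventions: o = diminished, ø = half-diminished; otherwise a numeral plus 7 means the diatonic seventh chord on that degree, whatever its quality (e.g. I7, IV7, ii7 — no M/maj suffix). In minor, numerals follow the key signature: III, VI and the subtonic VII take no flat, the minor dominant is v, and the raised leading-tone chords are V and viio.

V7/VI

The pitches C-E-G-Bb form a dominant seventh chord rooted on C.
C is not a diatonic chord root with this quality in A minor, but it lies a perfect fifth above F (VI), so the chord functions as an applied dominant of VI.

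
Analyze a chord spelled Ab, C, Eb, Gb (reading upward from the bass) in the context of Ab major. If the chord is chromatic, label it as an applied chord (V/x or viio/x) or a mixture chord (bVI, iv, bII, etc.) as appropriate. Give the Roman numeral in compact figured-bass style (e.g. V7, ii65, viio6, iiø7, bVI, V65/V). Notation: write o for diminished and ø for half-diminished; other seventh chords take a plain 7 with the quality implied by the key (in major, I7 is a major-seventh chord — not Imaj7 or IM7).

The pitches Ab-C-Eb-Gb form a dominant seventh chord rooted on Ab.
Ab is not a diatonic chord root with this quality in Ab major, but it lies a perfect fifth above Db (IV), so the chord functions as an applied dominant of IV.

V7/IV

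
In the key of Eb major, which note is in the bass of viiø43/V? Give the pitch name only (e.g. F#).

Eb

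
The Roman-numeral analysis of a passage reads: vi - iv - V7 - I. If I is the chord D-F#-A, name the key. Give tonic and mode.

D major

The anchor chord is a major triad on D, labeled I.
If D is scale degree 1 and the mode makes that degree carry a major triad, the tonic is D and the mode is major.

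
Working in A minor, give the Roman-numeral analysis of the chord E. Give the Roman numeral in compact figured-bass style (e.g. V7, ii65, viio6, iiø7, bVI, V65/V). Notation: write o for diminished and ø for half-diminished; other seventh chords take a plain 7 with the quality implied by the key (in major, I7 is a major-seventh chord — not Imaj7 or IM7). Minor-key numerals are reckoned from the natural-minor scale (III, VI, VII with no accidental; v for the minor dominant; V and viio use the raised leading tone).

The pitches E-G#-B form a major triad rooted on E.
E is scale degree 5 in A minor, and a major triad on that degree is written V.

V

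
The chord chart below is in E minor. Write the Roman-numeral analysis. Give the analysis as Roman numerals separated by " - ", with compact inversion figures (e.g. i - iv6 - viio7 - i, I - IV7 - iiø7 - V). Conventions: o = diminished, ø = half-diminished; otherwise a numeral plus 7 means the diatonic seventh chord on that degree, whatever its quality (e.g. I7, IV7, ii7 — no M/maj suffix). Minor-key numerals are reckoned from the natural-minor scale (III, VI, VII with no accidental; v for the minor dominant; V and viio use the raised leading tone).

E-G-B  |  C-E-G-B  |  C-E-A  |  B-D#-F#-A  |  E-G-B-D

i - VI7 - iv6 - V7 - i7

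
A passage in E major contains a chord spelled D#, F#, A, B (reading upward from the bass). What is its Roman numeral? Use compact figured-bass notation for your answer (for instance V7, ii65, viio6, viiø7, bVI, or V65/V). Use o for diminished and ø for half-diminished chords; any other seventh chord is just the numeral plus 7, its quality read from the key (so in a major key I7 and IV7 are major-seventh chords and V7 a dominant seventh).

The pitches B-D#-F#-A form a dominant seventh chord rooted on B.
B is scale degree 5 in E major, and a dominant seventh chord on that degree is written V7.
With D# in the bass the chord is in first inversion, so the figured bass is 65.

V65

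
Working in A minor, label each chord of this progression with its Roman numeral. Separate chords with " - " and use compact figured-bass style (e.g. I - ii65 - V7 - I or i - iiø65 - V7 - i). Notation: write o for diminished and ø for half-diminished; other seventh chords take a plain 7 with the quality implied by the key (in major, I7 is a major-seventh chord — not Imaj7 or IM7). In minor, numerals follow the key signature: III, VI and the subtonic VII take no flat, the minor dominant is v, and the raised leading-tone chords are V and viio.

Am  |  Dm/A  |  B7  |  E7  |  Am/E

i - iv64 - V7/V - V7 - i64

Am: root A is the tonic; minor triad there is i.
Dm/A has root D, degree 4 in A minor, so iv64.
B7: chromatic; B is V of V, so V7/V.
E7: dominant seventh chord on E = scale degree 5 → V7.
Am/E: minor triad on A = scale degree 1 → i64.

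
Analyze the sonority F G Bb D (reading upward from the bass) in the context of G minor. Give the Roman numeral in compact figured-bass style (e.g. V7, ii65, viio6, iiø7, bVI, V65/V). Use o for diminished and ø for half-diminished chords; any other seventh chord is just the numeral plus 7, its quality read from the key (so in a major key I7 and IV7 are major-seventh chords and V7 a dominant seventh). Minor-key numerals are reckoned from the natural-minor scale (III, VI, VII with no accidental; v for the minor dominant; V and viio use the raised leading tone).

i42

Stacked in thirds the chord is G-Bb-D-F: a minor seventh chord on G.
In G minor, G is the tonic; the diatonic minor seventh chord there is i7.
With F in the bass the chord is in third inversion, so the figured bass is 42.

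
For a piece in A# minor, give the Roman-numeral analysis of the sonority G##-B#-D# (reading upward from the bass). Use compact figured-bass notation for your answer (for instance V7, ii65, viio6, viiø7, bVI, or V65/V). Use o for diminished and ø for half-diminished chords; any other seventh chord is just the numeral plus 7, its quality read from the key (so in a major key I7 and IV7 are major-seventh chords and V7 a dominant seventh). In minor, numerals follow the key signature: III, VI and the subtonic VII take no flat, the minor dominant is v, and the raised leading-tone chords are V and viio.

The pitches G##-B#-D# form a diminished triad rooted on G##.
In A# minor, G## is the leading tone; the diatonic diminished triad there is viio.

viio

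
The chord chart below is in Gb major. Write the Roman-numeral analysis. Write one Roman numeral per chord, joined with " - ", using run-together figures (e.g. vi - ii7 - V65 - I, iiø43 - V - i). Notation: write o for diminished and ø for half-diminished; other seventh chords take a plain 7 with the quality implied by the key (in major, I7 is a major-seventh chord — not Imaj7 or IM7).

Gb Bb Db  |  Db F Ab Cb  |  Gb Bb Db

Gb-Bb-Db: major triad on Gb = scale degree 1 → I.
Db-F-Ab-Cb: root Db is the dominant; dominant seventh chord there is V7.
Gb-Bb-Db has root Gb, degree 1 in Gb major, so I.

I - V7 - I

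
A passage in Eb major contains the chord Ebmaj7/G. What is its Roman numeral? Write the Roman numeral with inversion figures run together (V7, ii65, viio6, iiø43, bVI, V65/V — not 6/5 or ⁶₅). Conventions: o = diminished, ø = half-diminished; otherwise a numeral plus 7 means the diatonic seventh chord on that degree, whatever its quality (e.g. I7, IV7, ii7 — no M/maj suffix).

I65

The pitches Eb-G-Bb-D form a major seventh chord rooted on Eb.
In Eb major, Eb is the tonic; the diatonic major seventh chord there is I7.
With G in the bass the chord is in first inversion, so the figured bass is 65.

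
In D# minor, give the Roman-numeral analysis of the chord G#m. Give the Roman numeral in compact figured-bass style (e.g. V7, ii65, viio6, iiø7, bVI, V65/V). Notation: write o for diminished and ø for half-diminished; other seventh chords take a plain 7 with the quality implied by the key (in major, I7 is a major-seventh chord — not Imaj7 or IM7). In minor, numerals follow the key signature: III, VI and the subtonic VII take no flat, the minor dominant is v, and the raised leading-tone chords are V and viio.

The pitches G#-B-D# form a minor triad rooted on G#.
G# is scale degree 4 in D# minor, and a minor triad on that degree is written iv.

iv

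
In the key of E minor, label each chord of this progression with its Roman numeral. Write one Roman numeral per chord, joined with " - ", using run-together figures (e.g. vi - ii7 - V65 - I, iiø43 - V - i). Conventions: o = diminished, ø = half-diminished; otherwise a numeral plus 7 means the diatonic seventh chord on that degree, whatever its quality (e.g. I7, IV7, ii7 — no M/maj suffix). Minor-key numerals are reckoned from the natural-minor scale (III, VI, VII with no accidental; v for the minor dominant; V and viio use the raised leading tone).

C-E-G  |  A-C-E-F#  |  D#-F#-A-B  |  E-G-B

C-E-G has root C, degree 6 in E minor, so VI.
A-C-E-F#: half-diminished seventh chord on F# = scale degree 2 → iiø65.
D#-F#-A-B: root B is the dominant; dominant seventh chord there is V65.
E-G-B: minor triad on E = scale degree 1 → i.

VI - iiø65 - V65 - i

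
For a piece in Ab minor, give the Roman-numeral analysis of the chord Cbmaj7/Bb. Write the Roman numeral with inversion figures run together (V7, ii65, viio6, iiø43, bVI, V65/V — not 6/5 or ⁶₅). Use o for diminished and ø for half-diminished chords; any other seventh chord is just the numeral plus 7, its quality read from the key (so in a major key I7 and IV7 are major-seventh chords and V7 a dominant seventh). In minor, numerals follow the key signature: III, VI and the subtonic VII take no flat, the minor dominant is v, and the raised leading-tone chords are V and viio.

III42

The pitches Cb-Eb-Gb-Bb form a major seventh chord rooted on Cb.
Cb is scale degree 3 in Ab minor, and a major seventh chord on that degree is written III7.
With Bb in the bass the chord is in third inversion, so the figured bass is 42.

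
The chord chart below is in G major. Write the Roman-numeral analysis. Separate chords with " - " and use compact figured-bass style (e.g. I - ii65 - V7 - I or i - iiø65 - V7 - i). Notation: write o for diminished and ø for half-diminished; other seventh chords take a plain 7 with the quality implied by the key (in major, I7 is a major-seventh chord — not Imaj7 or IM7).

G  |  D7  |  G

I - V7 - I

G has root G, degree 1 in G major, so I.
D7 has root D, degree 5 in G major, so V7.
G: major triad on G = scale degree 1 → I.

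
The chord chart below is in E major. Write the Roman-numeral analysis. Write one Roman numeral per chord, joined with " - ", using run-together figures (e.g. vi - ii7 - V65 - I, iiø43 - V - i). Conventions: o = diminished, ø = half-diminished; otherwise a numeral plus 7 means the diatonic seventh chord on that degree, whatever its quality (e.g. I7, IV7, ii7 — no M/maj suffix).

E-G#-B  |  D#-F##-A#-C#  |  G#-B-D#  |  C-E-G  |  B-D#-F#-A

I - V7/iii - iii - bVI - V7

E-G#-B: major triad on E = scale degree 1 → I.
D#-F##-A#-C# is the secondary dominant of iii (dominant seventh chord on D#): V7/iii.
G#-B-D#: minor triad on G# = scale degree 3 → iii.
C-E-G: C with this quality isn't in the key; it's bVI, borrowed from the parallel minor.
B-D#-F#-A has root B, degree 5 in E major, so V7.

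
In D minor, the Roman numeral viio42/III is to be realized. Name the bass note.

The applied chord viio42/III is rooted on E: E-G-Bb-Db.
The figure 42 means third inversion — the seventh is in the bass.

Db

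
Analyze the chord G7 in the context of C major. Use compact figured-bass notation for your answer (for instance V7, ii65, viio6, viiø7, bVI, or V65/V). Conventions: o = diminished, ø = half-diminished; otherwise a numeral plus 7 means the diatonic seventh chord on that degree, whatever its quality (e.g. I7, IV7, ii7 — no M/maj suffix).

Stacked in thirds the chord is G-B-D-F: a dominant seventh chord on G.
In C major, G is the dominant; the diatonic dominant seventh chord there is V7.

V7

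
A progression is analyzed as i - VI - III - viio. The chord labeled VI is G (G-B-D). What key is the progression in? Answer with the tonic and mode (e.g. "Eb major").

B minor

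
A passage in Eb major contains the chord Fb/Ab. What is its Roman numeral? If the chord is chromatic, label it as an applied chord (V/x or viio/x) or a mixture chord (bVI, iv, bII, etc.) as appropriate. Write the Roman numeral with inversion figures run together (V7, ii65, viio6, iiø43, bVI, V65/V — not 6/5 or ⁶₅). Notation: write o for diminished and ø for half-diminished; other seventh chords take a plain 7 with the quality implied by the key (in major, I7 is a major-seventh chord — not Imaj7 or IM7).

bII6

The pitches Fb-Ab-Cb form a major triad rooted on Fb.
Fb is the lowered second degree of Eb major (diatonic 2 would be F). This is the Neapolitan sixth — a major triad on the lowered second degree, here in its customary first inversion.
With Ab in the bass the chord is in first inversion, so the figured bass is 6.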